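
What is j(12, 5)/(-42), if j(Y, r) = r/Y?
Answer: -5/504 ≈ -0.0099206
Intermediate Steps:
j(12, 5)/(-42) = (5/12)/(-42) = -5/(42*12) = -1/42*5/12 = -5/504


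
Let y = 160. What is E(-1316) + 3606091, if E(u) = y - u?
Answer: 3607567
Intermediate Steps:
E(u) = 160 - u
E(-1316) + 3606091 = (160 - 1*(-1316)) + 3606091 = (160 + 1316) + 3606091 = 1476 + 3606091 = 3607567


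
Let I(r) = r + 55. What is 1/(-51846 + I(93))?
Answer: -1/51698 ≈ -1.9343e-5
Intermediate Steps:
I(r) = 55 + r
1/(-51846 + I(93)) = 1/(-51846 + (55 + 93)) = 1/(-51846 + 148) = 1/(-51698) = -1/51698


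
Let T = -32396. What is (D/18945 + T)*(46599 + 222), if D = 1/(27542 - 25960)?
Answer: -15153463577152673/9990330 ≈ -1.5168e+9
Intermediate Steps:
D = 1/1582 ≈ 0.00063211
(D/18945 + T)*(46599 + 222) = ((1/1582)/18945 - 32396)*(46599 + 222) = ((1/1582)*(1/18945) - 32396)*46821 = (1/29970990 - 32396)*46821 = -970940192039/29970990*46821 = -15153463577152673/9990330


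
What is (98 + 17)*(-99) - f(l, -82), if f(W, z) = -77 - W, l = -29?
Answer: -11337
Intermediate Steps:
(98 + 17)*(-99) - f(l, -82) = (98 + 17)*(-99) - (-77 - 1*(-29)) = 115*(-99) - (-77 + 29) = -11385 - 1*(-48) = -11385 + 48 = -11337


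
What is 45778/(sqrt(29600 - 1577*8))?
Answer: 22889*sqrt(4246)/4246 ≈ 351.27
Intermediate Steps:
45778/(sqrt(29600 - 1577*8)) = 45778/(sqrt(29600 - 12616)) = 45778/(sqrt(16984)) = 45778/((2*sqrt(4246))) = 45778*(sqrt(4246)/8492) = 22889*sqrt(4246)/4246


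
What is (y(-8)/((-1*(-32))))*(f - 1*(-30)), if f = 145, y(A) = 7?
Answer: 1225/32 ≈ 38.281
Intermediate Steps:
(y(-8)/((-1*(-32))))*(f - 1*(-30)) = (7/((-1*(-32))))*(145 - 1*(-30)) = (7/32)*(145 + 30) = (7*(1/32))*175 = (7/32)*175 = 1225/32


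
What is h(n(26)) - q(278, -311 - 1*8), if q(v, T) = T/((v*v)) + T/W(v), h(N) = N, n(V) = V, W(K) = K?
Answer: 2098385/77284 ≈ 27.152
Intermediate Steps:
q(v, T) = T/v + T/v² (q(v, T) = T/((v*v)) + T/v = T/(v²) + T/v = T/v² + T/v = T/v + T/v²)
h(n(26)) - q(278, -311 - 1*8) = 26 - (-311 - 1*8)*(1 + 278)/278² = 26 - (-311 - 8)*279/77284 = 26 - (-319)*279/77284 = 26 - 1*(-89001/77284) = 26 + 89001/77284 = 2098385/77284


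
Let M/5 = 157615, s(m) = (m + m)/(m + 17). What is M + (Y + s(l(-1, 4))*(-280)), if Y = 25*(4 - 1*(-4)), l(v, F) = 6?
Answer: 18126965/23 ≈ 7.8813e+5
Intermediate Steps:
s(m) = 2*m/(17 + m) (s(m) = (2*m)/(17 + m) = 2*m/(17 + m))
M = 788075 (M = 5*157615 = 788075)
Y = 200 (Y = 25*(4 + 4) = 25*8 = 200)
M + (Y + s(l(-1, 4))*(-280)) = 788075 + (200 + (2*6/(17 + 6))*(-280)) = 788075 + (200 + (2*6/23)*(-280)) = 788075 + (200 + (2*6*(1/23))*(-280)) = 788075 + (200 + (12/23)*(-280)) = 788075 + (200 - 3360/23) = 788075 + 1240/23 = 18126965/23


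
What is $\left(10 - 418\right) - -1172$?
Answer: $764$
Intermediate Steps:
$\left(10 - 418\right) - -1172 = \left(10 - 418\right) + 1172 = -408 + 1172 = 764$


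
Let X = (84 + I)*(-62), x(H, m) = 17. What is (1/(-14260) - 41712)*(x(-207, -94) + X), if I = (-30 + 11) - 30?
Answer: 1280632649513/14260 ≈ 8.9806e+7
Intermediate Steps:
I = -49 (I = -19 - 30 = -49)
X = -2170 (X = (84 - 49)*(-62) = 35*(-62) = -2170)
(1/(-14260) - 41712)*(x(-207, -94) + X) = (1/(-14260) - 41712)*(17 - 2170) = (-1/14260 - 41712)*(-2153) = -594813121/14260*(-2153) = 1280632649513/14260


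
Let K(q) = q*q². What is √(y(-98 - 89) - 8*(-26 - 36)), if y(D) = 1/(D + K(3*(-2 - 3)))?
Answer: √6293167062/3562 ≈ 22.271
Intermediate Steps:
K(q) = q³
y(D) = 1/(-3375 + D) (y(D) = 1/(D + (3*(-2 - 3))³) = 1/(D + (3*(-5))³) = 1/(D + (-15)³) = 1/(D - 3375) = 1/(-3375 + D))
√(y(-98 - 89) - 8*(-26 - 36)) = √(1/(-3375 + (-98 - 89)) - 8*(-26 - 36)) = √(1/(-3375 - 187) - 8*(-62)) = √(1/(-3562) + 496) = √(-1/3562 + 496) = √(1766751/3562) = √6293167062/3562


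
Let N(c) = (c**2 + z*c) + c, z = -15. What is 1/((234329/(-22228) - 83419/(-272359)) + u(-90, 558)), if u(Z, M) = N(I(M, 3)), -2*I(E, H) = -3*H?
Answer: -1513498963/80193924313 ≈ -0.018873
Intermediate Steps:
I(E, H) = 3*H/2 (I(E, H) = -(-3)*H/2 = 3*H/2)
N(c) = c**2 - 14*c (N(c) = (c**2 - 15*c) + c = c**2 - 14*c)
u(Z, M) = -171/4 (u(Z, M) = ((3/2)*3)*(-14 + (3/2)*3) = 9*(-14 + 9/2)/2 = (9/2)*(-19/2) = -171/4)
1/((234329/(-22228) - 83419/(-272359)) + u(-90, 558)) = 1/((234329/(-22228) - 83419/(-272359)) - 171/4) = 1/((234329*(-1/22228) - 83419*(-1/272359)) - 171/4) = 1/((-234329/22228 + 83419/272359) - 171/4) = 1/(-61967374579/6053995852 - 171/4) = 1/(-80193924313/1513498963) = -1513498963/80193924313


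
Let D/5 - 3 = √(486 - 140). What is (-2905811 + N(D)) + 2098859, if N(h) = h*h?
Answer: -798077 + 150*√346 ≈ -7.9529e+5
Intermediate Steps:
D = 15 + 5*√346 (D = 15 + 5*√(486 - 140) = 15 + 5*√346 ≈ 108.01)
N(h) = h²
(-2905811 + N(D)) + 2098859 = (-2905811 + (15 + 5*√346)²) + 2098859 = -806952 + (15 + 5*√346)²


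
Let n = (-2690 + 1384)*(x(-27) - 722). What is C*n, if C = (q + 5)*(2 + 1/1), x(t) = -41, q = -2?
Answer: 8968302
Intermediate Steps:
n = 996478 (n = (-2690 + 1384)*(-41 - 722) = -1306*(-763) = 996478)
C = 9 (C = (-2 + 5)*(2 + 1/1) = 3*(2 + 1) = 3*3 = 9)
C*n = 9*996478 = 8968302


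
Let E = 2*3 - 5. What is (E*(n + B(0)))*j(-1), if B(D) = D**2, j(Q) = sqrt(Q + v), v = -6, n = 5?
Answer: 5*I*sqrt(7) ≈ 13.229*I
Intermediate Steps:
j(Q) = sqrt(-6 + Q) (j(Q) = sqrt(Q - 6) = sqrt(-6 + Q))
E = 1 (E = 6 - 5 = 1)
(E*(n + B(0)))*j(-1) = (1*(5 + 0**2))*sqrt(-6 - 1) = (1*(5 + 0))*sqrt(-7) = (1*5)*(I*sqrt(7)) = 5*(I*sqrt(7)) = 5*I*sqrt(7)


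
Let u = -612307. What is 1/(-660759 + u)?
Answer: -1/1273066 ≈ -7.8551e-7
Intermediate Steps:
1/(-660759 + u) = 1/(-660759 - 612307) = 1/(-1273066) = -1/1273066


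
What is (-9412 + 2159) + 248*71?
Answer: 10355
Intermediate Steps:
(-9412 + 2159) + 248*71 = -7253 + 17608 = 10355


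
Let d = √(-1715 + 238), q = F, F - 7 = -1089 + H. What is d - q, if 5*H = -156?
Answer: 5566/5 + I*√1477 ≈ 1113.2 + 38.432*I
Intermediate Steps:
H = -156/5 (H = (⅕)*(-156) = -156/5 ≈ -31.200)
F = -5566/5 (F = 7 + (-1089 - 156/5) = 7 - 5601/5 = -5566/5 ≈ -1113.2)
q = -5566/5 ≈ -1113.2
d = I*√1477 (d = √(-1477) = I*√1477 ≈ 38.432*I)
d - q = I*√1477 - 1*(-5566/5) = I*√1477 + 5566/5 = 5566/5 + I*√1477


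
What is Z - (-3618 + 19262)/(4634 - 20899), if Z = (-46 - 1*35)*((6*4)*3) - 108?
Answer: -96598456/16265 ≈ -5939.0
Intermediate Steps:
Z = -5940 (Z = (-46 - 35)*(24*3) - 108 = -81*72 - 108 = -5832 - 108 = -5940)
Z - (-3618 + 19262)/(4634 - 20899) = -5940 - (-3618 + 19262)/(4634 - 20899) = -5940 - 15644/(-16265) = -5940 - 15644*(-1)/16265 = -5940 - 1*(-15644/16265) = -5940 + 15644/16265 = -96598456/16265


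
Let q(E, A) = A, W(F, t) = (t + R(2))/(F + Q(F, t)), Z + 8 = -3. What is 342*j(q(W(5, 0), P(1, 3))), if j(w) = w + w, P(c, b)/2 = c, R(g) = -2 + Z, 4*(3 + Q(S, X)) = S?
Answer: 1368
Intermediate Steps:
Z = -11 (Z = -8 - 3 = -11)
Q(S, X) = -3 + S/4
R(g) = -13 (R(g) = -2 - 11 = -13)
P(c, b) = 2*c
W(F, t) = (-13 + t)/(-3 + 5*F/4) (W(F, t) = (t - 13)/(F + (-3 + F/4)) = (-13 + t)/(-3 + 5*F/4))
j(w) = 2*w
342*j(q(W(5, 0), P(1, 3))) = 342*(2*(2*1)) = 342*(2*2) = 342*4 = 1368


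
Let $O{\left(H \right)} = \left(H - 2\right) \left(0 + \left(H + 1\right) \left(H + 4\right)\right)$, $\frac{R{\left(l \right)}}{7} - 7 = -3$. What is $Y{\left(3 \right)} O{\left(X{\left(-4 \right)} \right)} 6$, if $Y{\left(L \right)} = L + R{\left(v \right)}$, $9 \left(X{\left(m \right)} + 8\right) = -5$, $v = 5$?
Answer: $- \frac{16421320}{243} \approx -67578.0$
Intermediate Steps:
$X{\left(m \right)} = - \frac{77}{9}$ ($X{\left(m \right)} = -8 + \frac{1}{9} \left(-5\right) = -8 - \frac{5}{9} = - \frac{77}{9}$)
$R{\left(l \right)} = 28$ ($R{\left(l \right)} = 49 + 7 \left(-3\right) = 49 - 21 = 28$)
$O{\left(H \right)} = \left(1 + H\right) \left(-2 + H\right) \left(4 + H\right)$ ($O{\left(H \right)} = \left(-2 + H\right) \left(0 + \left(1 + H\right) \left(4 + H\right)\right) = \left(-2 + H\right) \left(1 + H\right) \left(4 + H\right) = \left(1 + H\right) \left(-2 + H\right) \left(4 + H\right)$)
$Y{\left(L \right)} = 28 + L$ ($Y{\left(L \right)} = L + 28 = 28 + L$)
$Y{\left(3 \right)} O{\left(X{\left(-4 \right)} \right)} 6 = \left(28 + 3\right) \left(-8 + \left(- \frac{77}{9}\right)^{3} - - \frac{154}{3} + 3 \left(- \frac{77}{9}\right)^{2}\right) 6 = 31 \left(-8 - \frac{456533}{729} + \frac{154}{3} + 3 \cdot \frac{5929}{81}\right) 6 = 31 \left(-8 - \frac{456533}{729} + \frac{154}{3} + \frac{5929}{27}\right) 6 = 31 \left(- \frac{264860}{729}\right) 6 = \left(- \frac{8210660}{729}\right) 6 = - \frac{16421320}{243}$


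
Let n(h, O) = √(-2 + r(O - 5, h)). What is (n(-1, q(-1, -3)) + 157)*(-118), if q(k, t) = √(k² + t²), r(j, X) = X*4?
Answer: -18526 - 118*I*√6 ≈ -18526.0 - 289.04*I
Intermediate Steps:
r(j, X) = 4*X
n(h, O) = √(-2 + 4*h)
(n(-1, q(-1, -3)) + 157)*(-118) = (√(-2 + 4*(-1)) + 157)*(-118) = (√(-2 - 4) + 157)*(-118) = (√(-6) + 157)*(-118) = (I*√6 + 157)*(-118) = (157 + I*√6)*(-118) = -18526 - 118*I*√6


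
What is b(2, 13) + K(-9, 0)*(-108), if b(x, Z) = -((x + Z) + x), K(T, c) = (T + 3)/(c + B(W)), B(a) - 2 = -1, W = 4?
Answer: 631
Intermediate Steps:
B(a) = 1 (B(a) = 2 - 1 = 1)
K(T, c) = (3 + T)/(1 + c) (K(T, c) = (T + 3)/(c + 1) = (3 + T)/(1 + c))
b(x, Z) = -Z - 2*x (b(x, Z) = -((Z + x) + x) = -(Z + 2*x) = -Z - 2*x)
b(2, 13) + K(-9, 0)*(-108) = (-1*13 - 2*2) + ((3 - 9)/(1 + 0))*(-108) = (-13 - 4) + (-6/1)*(-108) = -17 + (1*(-6))*(-108) = -17 - 6*(-108) = -17 + 648 = 631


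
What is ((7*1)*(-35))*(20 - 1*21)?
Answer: 245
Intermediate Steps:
((7*1)*(-35))*(20 - 1*21) = (7*(-35))*(20 - 21) = -245*(-1) = 245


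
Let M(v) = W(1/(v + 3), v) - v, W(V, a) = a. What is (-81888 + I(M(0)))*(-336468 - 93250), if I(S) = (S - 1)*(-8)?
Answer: 35185309840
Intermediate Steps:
M(v) = 0 (M(v) = v - v = 0)
I(S) = 8 - 8*S (I(S) = (-1 + S)*(-8) = 8 - 8*S)
(-81888 + I(M(0)))*(-336468 - 93250) = (-81888 + (8 - 8*0))*(-336468 - 93250) = (-81888 + (8 + 0))*(-429718) = (-81888 + 8)*(-429718) = -81880*(-429718) = 35185309840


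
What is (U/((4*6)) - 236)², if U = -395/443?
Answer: 6297826145209/113039424 ≈ 55714.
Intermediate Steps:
U = -395/443 (U = -395*1/443 = -395/443 ≈ -0.89165)
(U/((4*6)) - 236)² = (-395/(443*(4*6)) - 236)² = (-395/443/24 - 236)² = (-395/443*1/24 - 236)² = (-395/10632 - 236)² = (-2509547/10632)² = 6297826145209/113039424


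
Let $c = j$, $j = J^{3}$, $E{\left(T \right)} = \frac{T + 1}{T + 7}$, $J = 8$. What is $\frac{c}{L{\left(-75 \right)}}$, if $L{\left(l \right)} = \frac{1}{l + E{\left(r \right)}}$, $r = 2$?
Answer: $- \frac{114688}{3} \approx -38229.0$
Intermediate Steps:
$E{\left(T \right)} = \frac{1 + T}{7 + T}$
$j = 512$ ($j = 8^{3} = 512$)
$c = 512$
$L{\left(l \right)} = \frac{1}{\frac{1}{3} + l}$ ($L{\left(l \right)} = \frac{1}{l + \frac{1 + 2}{7 + 2}} = \frac{1}{l + \frac{1}{9} \cdot 3} = \frac{1}{l + \frac{1}{3}} = \frac{1}{\frac{1}{3} + l}$)
$\frac{c}{L{\left(-75 \right)}} = \frac{512}{3 \frac{1}{1 + 3 \left(-75\right)}} = \frac{512}{3 \frac{1}{1 - 225}} = \frac{512}{3 \frac{1}{-224}} = \frac{512}{3 \left(- \frac{1}{224}\right)} = \frac{512}{- \frac{3}{224}} = 512 \left(- \frac{224}{3}\right) = - \frac{114688}{3}$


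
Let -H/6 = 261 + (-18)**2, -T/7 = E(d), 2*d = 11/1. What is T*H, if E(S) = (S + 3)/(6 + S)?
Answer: 417690/23 ≈ 18160.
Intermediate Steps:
d = 11/2 (d = (11/1)/2 = (11*1)/2 = (1/2)*11 = 11/2 ≈ 5.5000)
E(S) = (3 + S)/(6 + S)
T = -119/23 (T = -7*(3 + 11/2)/(6 + 11/2) = -7*17/(23/2*2) = -14*17/(23*2) = -7*17/23 = -119/23 ≈ -5.1739)
H = -3510 (H = -6*(261 + (-18)**2) = -6*(261 + 324) = -6*585 = -3510)
T*H = -119/23*(-3510) = 417690/23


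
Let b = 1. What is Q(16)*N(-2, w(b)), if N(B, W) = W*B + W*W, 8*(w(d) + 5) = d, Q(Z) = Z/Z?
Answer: 2145/64 ≈ 33.516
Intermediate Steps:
Q(Z) = 1
w(d) = -5 + d/8
N(B, W) = W² + B*W (N(B, W) = B*W + W² = W² + B*W)
Q(16)*N(-2, w(b)) = 1*((-5 + (⅛)*1)*(-2 + (-5 + (⅛)*1))) = 1*((-5 + ⅛)*(-2 + (-5 + ⅛))) = 1*(-39*(-2 - 39/8)/8) = 1*(-39/8*(-55/8)) = 1*(2145/64) = 2145/64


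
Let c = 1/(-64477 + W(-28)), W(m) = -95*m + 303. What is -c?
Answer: 1/61514 ≈ 1.6256e-5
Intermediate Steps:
W(m) = 303 - 95*m
c = -1/61514 (c = 1/(-64477 + (303 - 95*(-28))) = 1/(-64477 + (303 + 2660)) = 1/(-64477 + 2963) = 1/(-61514) = -1/61514 ≈ -1.6256e-5)
-c = -1*(-1/61514) = 1/61514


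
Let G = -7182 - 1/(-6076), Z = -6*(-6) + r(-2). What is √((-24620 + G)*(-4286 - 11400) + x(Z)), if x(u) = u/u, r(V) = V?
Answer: 17*√338317818/14 ≈ 22335.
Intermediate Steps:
Z = 34 (Z = -6*(-6) - 2 = 36 - 2 = 34)
G = -43637831/6076 (G = -7182 - 1*(-1/6076) = -7182 + 1/6076 = -43637831/6076 ≈ -7182.0)
x(u) = 1
√((-24620 + G)*(-4286 - 11400) + x(Z)) = √((-24620 - 43637831/6076)*(-4286 - 11400) + 1) = √(-193228951/6076*(-15686) + 1) = √(48886924603/98 + 1) = √(48886924701/98) = 17*√338317818/14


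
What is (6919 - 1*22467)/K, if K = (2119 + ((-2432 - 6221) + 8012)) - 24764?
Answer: 7774/11643 ≈ 0.66770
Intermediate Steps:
K = -23286 (K = (2119 + (-8653 + 8012)) - 24764 = (2119 - 641) - 24764 = 1478 - 24764 = -23286)
(6919 - 1*22467)/K = (6919 - 1*22467)/(-23286) = (6919 - 22467)*(-1/23286) = -15548*(-1/23286) = 7774/11643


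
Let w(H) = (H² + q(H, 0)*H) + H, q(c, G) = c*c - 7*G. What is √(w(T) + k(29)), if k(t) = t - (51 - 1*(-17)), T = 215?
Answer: 2*√2496194 ≈ 3159.9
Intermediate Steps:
k(t) = -68 + t (k(t) = t - (51 + 17) = t - 1*68 = t - 68 = -68 + t)
q(c, G) = c² - 7*G
w(H) = H + H² + H³ (w(H) = (H² + (H² - 7*0)*H) + H = (H² + (H² + 0)*H) + H = (H² + H²*H) + H = (H² + H³) + H = H + H² + H³)
√(w(T) + k(29)) = √(215*(1 + 215 + 215²) + (-68 + 29)) = √(215*(1 + 215 + 46225) - 39) = √(215*46441 - 39) = √(9984815 - 39) = √9984776 = 2*√2496194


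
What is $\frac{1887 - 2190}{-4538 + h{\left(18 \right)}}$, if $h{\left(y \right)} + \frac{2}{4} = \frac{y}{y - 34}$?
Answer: $\frac{2424}{36317} \approx 0.066746$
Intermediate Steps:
$h{\left(y \right)} = - \frac{1}{2} + \frac{y}{-34 + y}$ ($h{\left(y \right)} = - \frac{1}{2} + \frac{y}{y - 34} = - \frac{1}{2} + \frac{y}{-34 + y}$)
$\frac{1887 - 2190}{-4538 + h{\left(18 \right)}} = \frac{1887 - 2190}{-4538 + \frac{34 + 18}{2 \left(-34 + 18\right)}} = - \frac{303}{-4538 + \frac{1}{2} \frac{1}{-16} \cdot 52} = - \frac{303}{-4538 + \frac{1}{2} \left(- \frac{1}{16}\right) 52} = - \frac{303}{-4538 - \frac{13}{8}} = - \frac{303}{- \frac{36317}{8}} = \left(-303\right) \left(- \frac{8}{36317}\right) = \frac{2424}{36317}$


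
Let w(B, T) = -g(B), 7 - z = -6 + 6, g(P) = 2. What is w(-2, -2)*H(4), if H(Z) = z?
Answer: -14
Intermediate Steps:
z = 7 (z = 7 - (-6 + 6) = 7 - 1*0 = 7 + 0 = 7)
H(Z) = 7
w(B, T) = -2 (w(B, T) = -1*2 = -2)
w(-2, -2)*H(4) = -2*7 = -14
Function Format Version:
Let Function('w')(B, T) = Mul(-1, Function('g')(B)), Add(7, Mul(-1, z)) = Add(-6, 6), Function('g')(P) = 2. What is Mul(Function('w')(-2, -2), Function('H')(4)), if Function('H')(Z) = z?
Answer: -14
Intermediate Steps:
z = 7 (z = Add(7, Mul(-1, Add(-6, 6))) = Add(7, Mul(-1, 0)) = Add(7, 0) = 7)
Function('H')(Z) = 7
Function('w')(B, T) = -2 (Function('w')(B, T) = Mul(-1, 2) = -2)
Mul(Function('w')(-2, -2), Function('H')(4)) = Mul(-2, 7) = -14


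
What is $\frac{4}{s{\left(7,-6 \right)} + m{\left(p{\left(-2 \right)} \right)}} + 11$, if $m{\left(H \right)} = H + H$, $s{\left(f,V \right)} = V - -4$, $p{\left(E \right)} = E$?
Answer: $\frac{31}{3} \approx 10.333$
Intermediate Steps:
$s{\left(f,V \right)} = 4 + V$ ($s{\left(f,V \right)} = V + 4 = 4 + V$)
$m{\left(H \right)} = 2 H$
$\frac{4}{s{\left(7,-6 \right)} + m{\left(p{\left(-2 \right)} \right)}} + 11 = \frac{4}{\left(4 - 6\right) + 2 \left(-2\right)} + 11 = \frac{4}{-2 - 4} + 11 = \frac{4}{-6} + 11 = 4 \left(- \frac{1}{6}\right) + 11 = - \frac{2}{3} + 11 = \frac{31}{3}$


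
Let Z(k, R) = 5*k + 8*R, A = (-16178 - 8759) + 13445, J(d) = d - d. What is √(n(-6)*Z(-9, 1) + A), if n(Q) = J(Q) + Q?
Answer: 7*I*√230 ≈ 106.16*I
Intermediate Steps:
J(d) = 0
n(Q) = Q (n(Q) = 0 + Q = Q)
A = -11492 (A = -24937 + 13445 = -11492)
√(n(-6)*Z(-9, 1) + A) = √(-6*(5*(-9) + 8*1) - 11492) = √(-6*(-45 + 8) - 11492) = √(-6*(-37) - 11492) = √(222 - 11492) = √(-11270) = 7*I*√230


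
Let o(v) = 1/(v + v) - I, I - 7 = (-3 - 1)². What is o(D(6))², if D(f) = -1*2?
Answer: 8649/16 ≈ 540.56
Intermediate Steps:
D(f) = -2
I = 23 (I = 7 + (-3 - 1)² = 7 + (-4)² = 7 + 16 = 23)
o(v) = -23 + 1/(2*v) (o(v) = 1/(v + v) - 1*23 = 1/(2*v) - 23 = -23 + 1/(2*v))
o(D(6))² = (-23 + (½)/(-2))² = (-23 + (½)*(-½))² = (-23 - ¼)² = (-93/4)² = 8649/16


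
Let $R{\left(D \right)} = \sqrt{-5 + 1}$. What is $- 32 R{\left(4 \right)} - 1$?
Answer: $-1 - 64 i \approx -1.0 - 64.0 i$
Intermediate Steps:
$R{\left(D \right)} = 2 i$ ($R{\left(D \right)} = \sqrt{-4} = 2 i$)
$- 32 R{\left(4 \right)} - 1 = - 32 \cdot 2 i - 1 = - 64 i - 1 = -1 - 64 i$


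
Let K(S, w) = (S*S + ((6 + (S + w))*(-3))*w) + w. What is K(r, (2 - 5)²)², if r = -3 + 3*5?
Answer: 331776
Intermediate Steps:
r = 12 (r = -3 + 15 = 12)
K(S, w) = w + S² + w*(-18 - 3*S - 3*w) (K(S, w) = (S² + ((6 + S + w)*(-3))*w) + w = (S² + (-18 - 3*S - 3*w)*w) + w = (S² + w*(-18 - 3*S - 3*w)) + w = w + S² + w*(-18 - 3*S - 3*w))
K(r, (2 - 5)²)² = (12² - 17*(2 - 5)² - 3*(2 - 5)⁴ - 3*12*(2 - 5)²)² = (144 - 17*(-3)² - 3*((-3)²)² - 3*12*(-3)²)² = (144 - 17*9 - 3*9² - 3*12*9)² = (144 - 153 - 3*81 - 324)² = (144 - 153 - 243 - 324)² = (-576)² = 331776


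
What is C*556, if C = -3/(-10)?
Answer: 834/5 ≈ 166.80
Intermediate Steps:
C = 3/10 (C = -3*(-1/10) = 3/10 ≈ 0.30000)
C*556 = (3/10)*556 = 834/5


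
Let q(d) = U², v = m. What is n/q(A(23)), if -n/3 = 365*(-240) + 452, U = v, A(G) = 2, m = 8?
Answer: 65361/16 ≈ 4085.1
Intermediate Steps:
v = 8
U = 8
q(d) = 64 (q(d) = 8² = 64)
n = 261444 (n = -3*(365*(-240) + 452) = -3*(-87600 + 452) = -3*(-87148) = 261444)
n/q(A(23)) = 261444/64 = 261444*(1/64) = 65361/16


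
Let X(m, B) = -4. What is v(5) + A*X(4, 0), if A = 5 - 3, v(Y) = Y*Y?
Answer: 17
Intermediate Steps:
v(Y) = Y**2
A = 2
v(5) + A*X(4, 0) = 5**2 + 2*(-4) = 25 - 8 = 17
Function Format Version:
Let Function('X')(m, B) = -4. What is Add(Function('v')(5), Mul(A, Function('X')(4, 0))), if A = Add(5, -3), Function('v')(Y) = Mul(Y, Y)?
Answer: 17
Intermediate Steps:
Function('v')(Y) = Pow(Y, 2)
A = 2
Add(Function('v')(5), Mul(A, Function('X')(4, 0))) = Add(Pow(5, 2), Mul(2, -4)) = Add(25, -8) = 17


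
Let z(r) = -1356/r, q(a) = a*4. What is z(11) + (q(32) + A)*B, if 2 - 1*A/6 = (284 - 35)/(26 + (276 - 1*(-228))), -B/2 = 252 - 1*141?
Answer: -89133366/2915 ≈ -30577.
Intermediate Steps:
q(a) = 4*a
B = -222 (B = -2*(252 - 1*141) = -2*(252 - 141) = -2*111 = -222)
A = 2433/265 (A = 12 - 6*(284 - 35)/(26 + (276 - 1*(-228))) = 12 - 1494/(26 + (276 + 228)) = 12 - 1494/(26 + 504) = 12 - 1494/530 = 12 - 6*249/530 = 12 - 747/265 = 2433/265 ≈ 9.1811)
z(11) + (q(32) + A)*B = -1356/11 + (4*32 + 2433/265)*(-222) = -1356*1/11 + (128 + 2433/265)*(-222) = -1356/11 + (36353/265)*(-222) = -1356/11 - 8070366/265 = -89133366/2915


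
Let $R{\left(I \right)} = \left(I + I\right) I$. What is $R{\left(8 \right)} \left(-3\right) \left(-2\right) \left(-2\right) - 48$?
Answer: $-1584$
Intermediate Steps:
$R{\left(I \right)} = 2 I^{2}$ ($R{\left(I \right)} = 2 I I = 2 I^{2}$)
$R{\left(8 \right)} \left(-3\right) \left(-2\right) \left(-2\right) - 48 = 2 \cdot 8^{2} \left(-3\right) \left(-2\right) \left(-2\right) - 48 = 2 \cdot 64 \cdot 6 \left(-2\right) - 48 = 128 \left(-12\right) - 48 = -1536 - 48 = -1584$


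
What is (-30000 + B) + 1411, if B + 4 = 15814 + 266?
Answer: -12513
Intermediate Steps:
B = 16076 (B = -4 + (15814 + 266) = -4 + 16080 = 16076)
(-30000 + B) + 1411 = (-30000 + 16076) + 1411 = -13924 + 1411 = -12513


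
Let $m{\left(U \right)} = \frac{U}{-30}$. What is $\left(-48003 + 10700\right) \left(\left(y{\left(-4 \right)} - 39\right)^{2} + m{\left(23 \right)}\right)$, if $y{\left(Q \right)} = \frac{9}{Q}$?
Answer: $- \frac{15226748873}{240} \approx -6.3445 \cdot 10^{7}$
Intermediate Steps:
$m{\left(U \right)} = - \frac{U}{30}$ ($m{\left(U \right)} = U \left(- \frac{1}{30}\right) = - \frac{U}{30}$)
$\left(-48003 + 10700\right) \left(\left(y{\left(-4 \right)} - 39\right)^{2} + m{\left(23 \right)}\right) = \left(-48003 + 10700\right) \left(\left(\frac{9}{-4} - 39\right)^{2} - \frac{23}{30}\right) = - 37303 \left(\left(9 \left(- \frac{1}{4}\right) - 39\right)^{2} - \frac{23}{30}\right) = - 37303 \left(\left(- \frac{9}{4} - 39\right)^{2} - \frac{23}{30}\right) = - 37303 \left(\left(- \frac{165}{4}\right)^{2} - \frac{23}{30}\right) = - 37303 \left(\frac{27225}{16} - \frac{23}{30}\right) = \left(-37303\right) \frac{408191}{240} = - \frac{15226748873}{240}$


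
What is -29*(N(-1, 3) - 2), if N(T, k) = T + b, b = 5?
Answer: -58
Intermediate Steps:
N(T, k) = 5 + T (N(T, k) = T + 5 = 5 + T)
-29*(N(-1, 3) - 2) = -29*((5 - 1) - 2) = -29*(4 - 2) = -29*2 = -58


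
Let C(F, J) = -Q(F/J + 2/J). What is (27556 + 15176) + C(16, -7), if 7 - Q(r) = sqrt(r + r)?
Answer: 42725 + 6*I*sqrt(7)/7 ≈ 42725.0 + 2.2678*I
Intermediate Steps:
Q(r) = 7 - sqrt(2)*sqrt(r) (Q(r) = 7 - sqrt(r + r) = 7 - sqrt(2*r) = 7 - sqrt(2)*sqrt(r))
C(F, J) = -7 + sqrt(2)*sqrt(2/J + F/J) (C(F, J) = -(7 - sqrt(2)*sqrt(F/J + 2/J)) = -(7 - sqrt(2)*sqrt(2/J + F/J)) = -7 + sqrt(2)*sqrt(2/J + F/J))
(27556 + 15176) + C(16, -7) = (27556 + 15176) + (-7 + sqrt(2)*sqrt((2 + 16)/(-7))) = 42732 + (-7 + sqrt(2)*sqrt(-1/7*18)) = 42732 + (-7 + sqrt(2)*sqrt(-18/7)) = 42732 + (-7 + sqrt(2)*(3*I*sqrt(14)/7)) = 42732 + (-7 + 6*I*sqrt(7)/7) = 42725 + 6*I*sqrt(7)/7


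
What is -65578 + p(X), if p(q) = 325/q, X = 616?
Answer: -40395723/616 ≈ -65578.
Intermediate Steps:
-65578 + p(X) = -65578 + 325/616 = -40395723/616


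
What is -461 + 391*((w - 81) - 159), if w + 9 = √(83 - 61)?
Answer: -97820 + 391*√22 ≈ -95986.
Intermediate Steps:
w = -9 + √22 (w = -9 + √(83 - 61) = -9 + √22 ≈ -4.3096)
-461 + 391*((w - 81) - 159) = -461 + 391*(((-9 + √22) - 81) - 159) = -461 + 391*((-90 + √22) - 159) = -461 + 391*(-249 + √22) = -461 + (-97359 + 391*√22) = -97820 + 391*√22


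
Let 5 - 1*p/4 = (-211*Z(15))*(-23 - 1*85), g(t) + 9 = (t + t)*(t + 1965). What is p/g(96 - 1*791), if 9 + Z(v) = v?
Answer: 546892/1765309 ≈ 0.30980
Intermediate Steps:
Z(v) = -9 + v
g(t) = -9 + 2*t*(1965 + t) (g(t) = -9 + (t + t)*(t + 1965) = -9 + (2*t)*(1965 + t) = -9 + 2*t*(1965 + t))
p = -546892 (p = 20 - 4*(-211*(-9 + 15))*(-23 - 1*85) = 20 - 4*(-211*6)*(-23 - 85) = 20 - (-5064)*(-108) = 20 - 4*136728 = 20 - 546912 = -546892)
p/g(96 - 1*791) = -546892/(-9 + 2*(96 - 1*791)² + 3930*(96 - 1*791)) = -546892/(-9 + 2*(96 - 791)² + 3930*(96 - 791)) = -546892/(-9 + 2*(-695)² + 3930*(-695)) = -546892/(-9 + 2*483025 - 2731350) = -546892/(-9 + 966050 - 2731350) = -546892/(-1765309) = -546892*(-1/1765309) = 546892/1765309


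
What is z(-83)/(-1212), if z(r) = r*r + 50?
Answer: -2313/404 ≈ -5.7253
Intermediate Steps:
z(r) = 50 + r² (z(r) = r² + 50 = 50 + r²)
z(-83)/(-1212) = (50 + (-83)²)/(-1212) = (50 + 6889)*(-1/1212) = 6939*(-1/1212) = -2313/404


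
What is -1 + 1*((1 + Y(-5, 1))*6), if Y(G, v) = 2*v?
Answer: 17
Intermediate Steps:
-1 + 1*((1 + Y(-5, 1))*6) = -1 + 1*((1 + 2*1)*6) = -1 + 1*((1 + 2)*6) = -1 + 1*(3*6) = -1 + 1*18 = -1 + 18 = 17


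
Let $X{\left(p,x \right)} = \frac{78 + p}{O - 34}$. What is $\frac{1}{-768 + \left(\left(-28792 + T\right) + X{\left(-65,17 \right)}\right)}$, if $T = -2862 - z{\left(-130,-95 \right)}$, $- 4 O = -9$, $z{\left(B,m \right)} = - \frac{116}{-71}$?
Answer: $- \frac{9017}{292367598} \approx -3.0841 \cdot 10^{-5}$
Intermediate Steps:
$z{\left(B,m \right)} = \frac{116}{71}$ ($z{\left(B,m \right)} = \left(-116\right) \left(- \frac{1}{71}\right) = \frac{116}{71}$)
$O = \frac{9}{4}$ ($O = \left(- \frac{1}{4}\right) \left(-9\right) = \frac{9}{4} \approx 2.25$)
$T = - \frac{203318}{71}$ ($T = -2862 - \frac{116}{71} = - \frac{203318}{71} \approx -2863.6$)
$X{\left(p,x \right)} = - \frac{312}{127} - \frac{4 p}{127}$ ($X{\left(p,x \right)} = \frac{78 + p}{\frac{9}{4} - 34} = \frac{78 + p}{- \frac{127}{4}} = \left(78 + p\right) \left(- \frac{4}{127}\right) = - \frac{312}{127} - \frac{4 p}{127}$)
$\frac{1}{-768 + \left(\left(-28792 + T\right) + X{\left(-65,17 \right)}\right)} = \frac{1}{-768 - \frac{285442542}{9017}} = \frac{1}{- \frac{292367598}{9017}} = - \frac{9017}{292367598}$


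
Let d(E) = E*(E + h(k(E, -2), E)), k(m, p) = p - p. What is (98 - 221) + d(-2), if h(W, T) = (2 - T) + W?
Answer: -127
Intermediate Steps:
k(m, p) = 0
h(W, T) = 2 + W - T
d(E) = 2*E (d(E) = E*(E + (2 + 0 - E)) = E*(E + (2 - E)) = E*2 = 2*E)
(98 - 221) + d(-2) = (98 - 221) + 2*(-2) = -123 - 4 = -127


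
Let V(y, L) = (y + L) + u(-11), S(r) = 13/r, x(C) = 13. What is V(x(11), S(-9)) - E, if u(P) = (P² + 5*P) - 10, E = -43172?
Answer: 389156/9 ≈ 43240.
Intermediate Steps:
u(P) = -10 + P² + 5*P
V(y, L) = 56 + L + y (V(y, L) = (y + L) + (-10 + (-11)² + 5*(-11)) = (L + y) + (-10 + 121 - 55) = (L + y) + 56 = 56 + L + y)
V(x(11), S(-9)) - E = (56 + 13/(-9) + 13) - 1*(-43172) = (56 + 13*(-⅑) + 13) + 43172 = (56 - 13/9 + 13) + 43172 = 608/9 + 43172 = 389156/9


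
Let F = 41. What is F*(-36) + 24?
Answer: -1452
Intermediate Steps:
F*(-36) + 24 = 41*(-36) + 24 = -1476 + 24 = -1452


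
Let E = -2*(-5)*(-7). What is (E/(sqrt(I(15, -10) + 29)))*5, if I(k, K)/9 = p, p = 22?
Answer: -350*sqrt(227)/227 ≈ -23.230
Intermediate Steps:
I(k, K) = 198 (I(k, K) = 9*22 = 198)
E = -70 (E = 10*(-7) = -70)
(E/(sqrt(I(15, -10) + 29)))*5 = -70/sqrt(198 + 29)*5 = -70*sqrt(227)/227*5 = -350*sqrt(227)/227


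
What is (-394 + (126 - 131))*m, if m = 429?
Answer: -171171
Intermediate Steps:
(-394 + (126 - 131))*m = (-394 + (126 - 131))*429 = (-394 - 5)*429 = -399*429 = -171171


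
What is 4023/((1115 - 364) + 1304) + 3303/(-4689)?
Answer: 447266/356885 ≈ 1.2533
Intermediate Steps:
4023/((1115 - 364) + 1304) + 3303/(-4689) = 4023/(751 + 1304) + 3303*(-1/4689) = 4023/2055 - 367/521 = 4023*(1/2055) - 367/521 = 1341/685 - 367/521 = 447266/356885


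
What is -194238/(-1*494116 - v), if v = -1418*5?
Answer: 3597/9019 ≈ 0.39882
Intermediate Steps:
v = -7090
-194238/(-1*494116 - v) = -194238/(-1*494116 - 1*(-7090)) = -194238/(-494116 + 7090) = -194238/(-487026) = -194238*(-1/487026) = 3597/9019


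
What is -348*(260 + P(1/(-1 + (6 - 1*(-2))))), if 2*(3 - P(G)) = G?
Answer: -640494/7 ≈ -91499.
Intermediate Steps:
P(G) = 3 - G/2
-348*(260 + P(1/(-1 + (6 - 1*(-2))))) = -348*(260 + (3 - 1/(2*(-1 + (6 - 1*(-2)))))) = -348*(260 + (3 - 1/(2*(-1 + (6 + 2))))) = -348*(260 + (3 - 1/(2*(-1 + 8)))) = -348*(260 + (3 - ½/7)) = -348*(260 + (3 - ½*⅐)) = -348*(260 + (3 - 1/14)) = -348*(260 + 41/14) = -348*3681/14 = -640494/7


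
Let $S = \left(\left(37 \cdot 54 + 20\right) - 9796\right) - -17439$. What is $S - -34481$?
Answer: $44142$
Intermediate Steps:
$S = 9661$ ($S = \left(\left(1998 + 20\right) - 9796\right) + 17439 = \left(2018 - 9796\right) + 17439 = -7778 + 17439 = 9661$)
$S - -34481 = 9661 - -34481 = 9661 + 34481 = 44142$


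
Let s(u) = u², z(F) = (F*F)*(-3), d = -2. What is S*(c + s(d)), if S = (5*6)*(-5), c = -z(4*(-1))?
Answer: -7800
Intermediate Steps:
z(F) = -3*F² (z(F) = F²*(-3) = -3*F²)
c = 48 (c = -(-3)*(4*(-1))² = -(-3)*(-4)² = -(-3)*16 = -1*(-48) = 48)
S = -150 (S = 30*(-5) = -150)
S*(c + s(d)) = -150*(48 + (-2)²) = -150*(48 + 4) = -150*52 = -7800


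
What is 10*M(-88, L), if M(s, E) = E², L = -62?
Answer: 38440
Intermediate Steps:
10*M(-88, L) = 10*(-62)² = 10*3844 = 38440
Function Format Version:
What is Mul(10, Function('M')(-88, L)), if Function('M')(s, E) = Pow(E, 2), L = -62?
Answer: 38440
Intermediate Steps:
Mul(10, Function('M')(-88, L)) = Mul(10, Pow(-62, 2)) = Mul(10, 3844) = 38440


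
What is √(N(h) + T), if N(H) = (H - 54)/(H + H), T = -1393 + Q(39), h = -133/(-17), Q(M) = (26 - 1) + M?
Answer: I*√94243534/266 ≈ 36.496*I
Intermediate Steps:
Q(M) = 25 + M
h = 133/17 (h = -133*(-1/17) = 133/17 ≈ 7.8235)
T = -1329 (T = -1393 + (25 + 39) = -1393 + 64 = -1329)
N(H) = (-54 + H)/(2*H) (N(H) = (-54 + H)/((2*H)) = (-54 + H)*(1/(2*H)) = (-54 + H)/(2*H))
√(N(h) + T) = √((-54 + 133/17)/(2*(133/17)) - 1329) = √((½)*(17/133)*(-785/17) - 1329) = √(-785/266 - 1329) = √(-354299/266) = I*√94243534/266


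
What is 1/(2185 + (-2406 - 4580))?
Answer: -1/4801 ≈ -0.00020829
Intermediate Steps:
1/(2185 + (-2406 - 4580)) = 1/(2185 - 6986) = 1/(-4801) = -1/4801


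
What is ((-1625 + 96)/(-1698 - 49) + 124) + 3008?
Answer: 5473133/1747 ≈ 3132.9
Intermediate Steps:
((-1625 + 96)/(-1698 - 49) + 124) + 3008 = (-1529/(-1747) + 124) + 3008 = (-1529*(-1/1747) + 124) + 3008 = (1529/1747 + 124) + 3008 = 218157/1747 + 3008 = 5473133/1747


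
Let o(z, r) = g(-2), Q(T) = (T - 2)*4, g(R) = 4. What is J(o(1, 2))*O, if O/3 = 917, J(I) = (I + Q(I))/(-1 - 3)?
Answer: -8253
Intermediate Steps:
Q(T) = -8 + 4*T (Q(T) = (-2 + T)*4 = -8 + 4*T)
o(z, r) = 4
J(I) = 2 - 5*I/4 (J(I) = (I + (-8 + 4*I))/(-1 - 3) = (-8 + 5*I)/(-4) = (-8 + 5*I)*(-¼) = 2 - 5*I/4)
O = 2751 (O = 3*917 = 2751)
J(o(1, 2))*O = (2 - 5/4*4)*2751 = (2 - 5)*2751 = -3*2751 = -8253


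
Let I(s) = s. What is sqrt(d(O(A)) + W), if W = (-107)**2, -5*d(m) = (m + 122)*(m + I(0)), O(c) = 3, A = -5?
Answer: 11*sqrt(94) ≈ 106.65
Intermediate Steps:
d(m) = -m*(122 + m)/5 (d(m) = -(m + 122)*(m + 0)/5 = -(122 + m)*m/5 = -m*(122 + m)/5)
W = 11449
sqrt(d(O(A)) + W) = sqrt((1/5)*3*(-122 - 1*3) + 11449) = sqrt((1/5)*3*(-122 - 3) + 11449) = sqrt((1/5)*3*(-125) + 11449) = sqrt(-75 + 11449) = sqrt(11374) = 11*sqrt(94)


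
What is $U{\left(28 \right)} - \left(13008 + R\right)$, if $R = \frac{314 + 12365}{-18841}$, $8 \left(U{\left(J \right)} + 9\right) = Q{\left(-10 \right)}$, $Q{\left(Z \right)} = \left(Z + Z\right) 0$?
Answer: $- \frac{245240618}{18841} \approx -13016.0$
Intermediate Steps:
$Q{\left(Z \right)} = 0$ ($Q{\left(Z \right)} = 2 Z 0 = 0$)
$U{\left(J \right)} = -9$ ($U{\left(J \right)} = -9 + \frac{1}{8} \cdot 0 = -9 + 0 = -9$)
$R = - \frac{12679}{18841}$ ($R = 12679 \left(- \frac{1}{18841}\right) = - \frac{12679}{18841} \approx -0.67295$)
$U{\left(28 \right)} - \left(13008 + R\right) = -9 - \left(13008 - \frac{12679}{18841}\right) = -9 - \frac{245071049}{18841} = - \frac{245240618}{18841}$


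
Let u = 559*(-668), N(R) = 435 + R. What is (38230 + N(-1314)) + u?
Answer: -336061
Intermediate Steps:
u = -373412
(38230 + N(-1314)) + u = (38230 + (435 - 1314)) - 373412 = (38230 - 879) - 373412 = 37351 - 373412 = -336061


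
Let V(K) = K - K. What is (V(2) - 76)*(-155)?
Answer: 11780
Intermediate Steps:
V(K) = 0
(V(2) - 76)*(-155) = (0 - 76)*(-155) = -76*(-155) = 11780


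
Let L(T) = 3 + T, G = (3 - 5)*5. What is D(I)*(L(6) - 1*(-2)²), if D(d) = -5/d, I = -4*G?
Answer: -5/8 ≈ -0.62500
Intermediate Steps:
G = -10 (G = -2*5 = -10)
I = 40 (I = -4*(-10) = 40)
D(I)*(L(6) - 1*(-2)²) = (-5/40)*((3 + 6) - 1*(-2)²) = (-5*1/40)*(9 - 1*4) = -(9 - 4)/8 = -⅛*5 = -5/8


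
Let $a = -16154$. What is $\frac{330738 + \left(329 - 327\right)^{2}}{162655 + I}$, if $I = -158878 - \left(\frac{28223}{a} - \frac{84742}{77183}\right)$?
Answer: $\frac{412373816183044}{4712764423491} \approx 87.501$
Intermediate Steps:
$I = - \frac{198087796349719}{1246814182}$ ($I = -158878 - \left(\frac{28223}{-16154} - \frac{84742}{77183}\right) = -158878 - \left(28223 \left(- \frac{1}{16154}\right) - \frac{84742}{77183}\right) = -158878 - \left(- \frac{28223}{16154} - \frac{84742}{77183}\right) = -158878 - - \frac{3547258077}{1246814182} = -158878 + \frac{3547258077}{1246814182} = - \frac{198087796349719}{1246814182} \approx -1.5888 \cdot 10^{5}$)
$\frac{330738 + \left(329 - 327\right)^{2}}{162655 + I} = \frac{330738 + \left(329 - 327\right)^{2}}{162655 - \frac{198087796349719}{1246814182}} = \frac{330738 + 2^{2}}{\frac{4712764423491}{1246814182}} = \left(330738 + 4\right) \frac{1246814182}{4712764423491} = 330742 \cdot \frac{1246814182}{4712764423491} = \frac{412373816183044}{4712764423491}$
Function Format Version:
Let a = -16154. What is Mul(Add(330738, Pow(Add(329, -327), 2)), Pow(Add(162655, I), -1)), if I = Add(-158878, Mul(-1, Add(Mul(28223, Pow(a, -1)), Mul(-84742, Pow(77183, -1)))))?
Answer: Rational(412373816183044, 4712764423491) ≈ 87.501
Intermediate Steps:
I = Rational(-198087796349719, 1246814182) (I = Add(-158878, Mul(-1, Add(Mul(28223, Pow(-16154, -1)), Mul(-84742, Pow(77183, -1))))) = Add(-158878, Mul(-1, Add(Mul(28223, Rational(-1, 16154)), Mul(-84742, Rational(1, 77183))))) = Add(-158878, Mul(-1, Add(Rational(-28223, 16154), Rational(-84742, 77183)))) = Add(-158878, Mul(-1, Rational(-3547258077, 1246814182))) = Add(-158878, Rational(3547258077, 1246814182)) = Rational(-198087796349719, 1246814182) ≈ -1.5888e+5)
Mul(Add(330738, Pow(Add(329, -327), 2)), Pow(Add(162655, I), -1)) = Mul(Add(330738, Pow(Add(329, -327), 2)), Pow(Add(162655, Rational(-198087796349719, 1246814182)), -1)) = Mul(Add(330738, Pow(2, 2)), Pow(Rational(4712764423491, 1246814182), -1)) = Mul(Add(330738, 4), Rational(1246814182, 4712764423491)) = Mul(330742, Rational(1246814182, 4712764423491)) = Rational(412373816183044, 4712764423491)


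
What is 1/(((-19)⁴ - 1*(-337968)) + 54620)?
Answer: 1/522909 ≈ 1.9124e-6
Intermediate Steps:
1/(((-19)⁴ - 1*(-337968)) + 54620) = 1/((130321 + 337968) + 54620) = 1/(468289 + 54620) = 1/522909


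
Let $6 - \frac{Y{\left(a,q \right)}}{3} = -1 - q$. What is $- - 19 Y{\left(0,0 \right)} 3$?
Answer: $1197$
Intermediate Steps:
$Y{\left(a,q \right)} = 21 + 3 q$ ($Y{\left(a,q \right)} = 18 - 3 \left(-1 - q\right) = 18 + \left(3 + 3 q\right) = 21 + 3 q$)
$- - 19 Y{\left(0,0 \right)} 3 = - - 19 \left(21 + 3 \cdot 0\right) 3 = - - 19 \left(21 + 0\right) 3 = - \left(-19\right) 21 \cdot 3 = - \left(-399\right) 3 = \left(-1\right) \left(-1197\right) = 1197$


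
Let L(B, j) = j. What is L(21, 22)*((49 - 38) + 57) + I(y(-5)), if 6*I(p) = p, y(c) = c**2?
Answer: 9001/6 ≈ 1500.2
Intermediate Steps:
I(p) = p/6
L(21, 22)*((49 - 38) + 57) + I(y(-5)) = 22*((49 - 38) + 57) + (1/6)*(-5)**2 = 22*(11 + 57) + (1/6)*25 = 22*68 + 25/6 = 1496 + 25/6 = 9001/6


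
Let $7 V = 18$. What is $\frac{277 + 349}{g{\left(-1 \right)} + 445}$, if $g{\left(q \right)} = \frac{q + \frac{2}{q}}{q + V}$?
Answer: $\frac{3443}{2437} \approx 1.4128$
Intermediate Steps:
$V = \frac{18}{7}$ ($V = \frac{1}{7} \cdot 18 = \frac{18}{7} \approx 2.5714$)
$g{\left(q \right)} = \frac{q + \frac{2}{q}}{\frac{18}{7} + q}$ ($g{\left(q \right)} = \frac{q + \frac{2}{q}}{q + \frac{18}{7}} = \frac{q + \frac{2}{q}}{\frac{18}{7} + q}$)
$\frac{277 + 349}{g{\left(-1 \right)} + 445} = \frac{277 + 349}{\frac{7 \left(2 + \left(-1\right)^{2}\right)}{\left(-1\right) \left(18 + 7 \left(-1\right)\right)} + 445} = \frac{626}{7 \left(-1\right) \frac{1}{18 - 7} \left(2 + 1\right) + 445} = \frac{626}{7 \left(-1\right) \frac{1}{11} \cdot 3 + 445} = \frac{626}{- \frac{21}{11} + 445} = \frac{626}{\frac{4874}{11}} = 626 \cdot \frac{11}{4874} = \frac{3443}{2437}$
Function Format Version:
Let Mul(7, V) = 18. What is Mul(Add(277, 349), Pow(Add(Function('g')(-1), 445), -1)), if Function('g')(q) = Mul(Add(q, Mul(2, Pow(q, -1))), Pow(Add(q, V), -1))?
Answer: Rational(3443, 2437) ≈ 1.4128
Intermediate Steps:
V = Rational(18, 7) (V = Mul(Rational(1, 7), 18) = Rational(18, 7) ≈ 2.5714)
Function('g')(q) = Mul(Pow(Add(Rational(18, 7), q), -1), Add(q, Mul(2, Pow(q, -1)))) (Function('g')(q) = Mul(Add(q, Mul(2, Pow(q, -1))), Pow(Add(q, Rational(18, 7)), -1)) = Mul(Add(q, Mul(2, Pow(q, -1))), Pow(Add(Rational(18, 7), q), -1)) = Mul(Pow(Add(Rational(18, 7), q), -1), Add(q, Mul(2, Pow(q, -1)))))
Mul(Add(277, 349), Pow(Add(Function('g')(-1), 445), -1)) = Mul(Add(277, 349), Pow(Add(Mul(7, Pow(-1, -1), Pow(Add(18, Mul(7, -1)), -1), Add(2, Pow(-1, 2))), 445), -1)) = Mul(626, Pow(Add(Mul(7, -1, Pow(Add(18, -7), -1), Add(2, 1)), 445), -1)) = Mul(626, Pow(Add(Mul(7, -1, Pow(11, -1), 3), 445), -1)) = Mul(626, Pow(Add(Mul(7, -1, Rational(1, 11), 3), 445), -1)) = Mul(626, Pow(Add(Rational(-21, 11), 445), -1)) = Mul(626, Pow(Rational(4874, 11), -1)) = Mul(626, Rational(11, 4874)) = Rational(3443, 2437)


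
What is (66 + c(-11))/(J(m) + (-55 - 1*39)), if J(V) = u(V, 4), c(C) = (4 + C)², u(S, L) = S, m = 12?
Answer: -115/82 ≈ -1.4024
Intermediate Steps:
J(V) = V
(66 + c(-11))/(J(m) + (-55 - 1*39)) = (66 + (4 - 11)²)/(12 + (-55 - 1*39)) = (66 + (-7)²)/(12 + (-55 - 39)) = (66 + 49)/(12 - 94) = 115/(-82) = 115*(-1/82) = -115/82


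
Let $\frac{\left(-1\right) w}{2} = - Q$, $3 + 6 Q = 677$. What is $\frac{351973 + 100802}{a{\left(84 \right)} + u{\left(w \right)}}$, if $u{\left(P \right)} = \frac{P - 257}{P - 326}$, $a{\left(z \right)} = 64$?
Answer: $\frac{137643600}{19553} \approx 7039.5$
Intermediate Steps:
$Q = \frac{337}{3}$ ($Q = - \frac{1}{2} + \frac{1}{6} \cdot 677 = - \frac{1}{2} + \frac{677}{6} = \frac{337}{3} \approx 112.33$)
$w = \frac{674}{3}$ ($w = - 2 \left(\left(-1\right) \frac{337}{3}\right) = \left(-2\right) \left(- \frac{337}{3}\right) = \frac{674}{3} \approx 224.67$)
$u{\left(P \right)} = \frac{-257 + P}{-326 + P}$
$\frac{351973 + 100802}{a{\left(84 \right)} + u{\left(w \right)}} = \frac{351973 + 100802}{64 + \frac{-257 + \frac{674}{3}}{-326 + \frac{674}{3}}} = \frac{452775}{64 + \frac{1}{- \frac{304}{3}} \left(- \frac{97}{3}\right)} = \frac{452775}{64 - - \frac{97}{304}} = \frac{452775}{64 + \frac{97}{304}} = \frac{452775}{\frac{19553}{304}} = 452775 \cdot \frac{304}{19553} = \frac{137643600}{19553}$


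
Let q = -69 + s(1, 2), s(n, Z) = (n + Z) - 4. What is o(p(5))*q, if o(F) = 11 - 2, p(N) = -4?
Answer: -630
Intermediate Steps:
s(n, Z) = -4 + Z + n (s(n, Z) = (Z + n) - 4 = -4 + Z + n)
o(F) = 9
q = -70 (q = -69 + (-4 + 2 + 1) = -69 - 1 = -70)
o(p(5))*q = 9*(-70) = -630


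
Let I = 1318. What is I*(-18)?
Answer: -23724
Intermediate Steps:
I*(-18) = 1318*(-18) = -23724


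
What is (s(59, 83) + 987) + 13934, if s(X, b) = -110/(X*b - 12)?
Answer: 14577795/977 ≈ 14921.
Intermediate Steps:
s(X, b) = -110/(-12 + X*b)
(s(59, 83) + 987) + 13934 = (-110/(-12 + 59*83) + 987) + 13934 = (-110/(-12 + 4897) + 987) + 13934 = (-110/4885 + 987) + 13934 = (-110*1/4885 + 987) + 13934 = (-22/977 + 987) + 13934 = 964277/977 + 13934 = 14577795/977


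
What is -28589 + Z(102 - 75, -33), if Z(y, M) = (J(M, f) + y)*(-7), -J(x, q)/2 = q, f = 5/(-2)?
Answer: -28813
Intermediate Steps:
f = -5/2 (f = 5*(-½) = -5/2 ≈ -2.5000)
J(x, q) = -2*q
Z(y, M) = -35 - 7*y (Z(y, M) = (-2*(-5/2) + y)*(-7) = (5 + y)*(-7) = -35 - 7*y)
-28589 + Z(102 - 75, -33) = -28589 + (-35 - 7*(102 - 75)) = -28589 + (-35 - 7*27) = -28589 + (-35 - 189) = -28589 - 224 = -28813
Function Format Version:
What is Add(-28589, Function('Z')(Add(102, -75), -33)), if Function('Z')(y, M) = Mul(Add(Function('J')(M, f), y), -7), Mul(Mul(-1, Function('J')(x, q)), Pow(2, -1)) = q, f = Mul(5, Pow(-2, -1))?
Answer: -28813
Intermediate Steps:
f = Rational(-5, 2) (f = Mul(5, Rational(-1, 2)) = Rational(-5, 2) ≈ -2.5000)
Function('J')(x, q) = Mul(-2, q)
Function('Z')(y, M) = Add(-35, Mul(-7, y)) (Function('Z')(y, M) = Mul(Add(Mul(-2, Rational(-5, 2)), y), -7) = Mul(Add(5, y), -7) = Add(-35, Mul(-7, y)))
Add(-28589, Function('Z')(Add(102, -75), -33)) = Add(-28589, Add(-35, Mul(-7, Add(102, -75)))) = Add(-28589, Add(-35, Mul(-7, 27))) = Add(-28589, Add(-35, -189)) = Add(-28589, -224) = -28813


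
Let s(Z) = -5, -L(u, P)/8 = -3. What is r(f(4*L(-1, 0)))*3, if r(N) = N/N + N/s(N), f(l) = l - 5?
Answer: -258/5 ≈ -51.600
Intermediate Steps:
L(u, P) = 24 (L(u, P) = -8*(-3) = 24)
f(l) = -5 + l
r(N) = 1 - N/5 (r(N) = N/N + N/(-5) = 1 + N*(-1/5) = 1 - N/5)
r(f(4*L(-1, 0)))*3 = (1 - (-5 + 4*24)/5)*3 = (1 - (-5 + 96)/5)*3 = (1 - 1/5*91)*3 = (1 - 91/5)*3 = -86/5*3 = -258/5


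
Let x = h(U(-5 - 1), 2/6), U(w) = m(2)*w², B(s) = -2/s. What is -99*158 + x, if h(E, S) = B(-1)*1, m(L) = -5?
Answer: -15640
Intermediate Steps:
U(w) = -5*w²
h(E, S) = 2 (h(E, S) = -2/(-1)*1 = -2*(-1)*1 = 2*1 = 2)
x = 2
-99*158 + x = -99*158 + 2 = -15642 + 2 = -15640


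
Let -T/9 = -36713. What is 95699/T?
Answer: 95699/330417 ≈ 0.28963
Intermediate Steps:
T = 330417 (T = -9*(-36713) = 330417)
95699/T = 95699/330417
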